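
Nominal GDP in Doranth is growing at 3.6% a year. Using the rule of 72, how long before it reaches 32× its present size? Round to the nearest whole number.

≈ 100 years

At 3.6% it doubles every 72/3.6 ≈ 20.00 years.
32× is 5 doublings, so 5 × 20.00 ≈ 100 years.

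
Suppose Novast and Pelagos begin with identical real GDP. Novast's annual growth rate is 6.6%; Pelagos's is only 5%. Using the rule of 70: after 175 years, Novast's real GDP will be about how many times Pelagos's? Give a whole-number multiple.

Rate gap = 6.6% − 5% = 1.6 points.
The ratio doubles every 70/1.6 ≈ 43.75 years.
175/43.75 ≈ 4.00 doublings → ratio ≈ 2^4.00 ≈ 16.

about 16 times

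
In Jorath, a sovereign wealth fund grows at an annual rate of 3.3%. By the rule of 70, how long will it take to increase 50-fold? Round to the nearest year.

At 3.3% it doubles every 70/3.3 ≈ 21.21 years.
50× is log₂ 50 ≈ 5.64 doublings, so ≈ 5.64 × 21.21 = 120 years.

about 120 years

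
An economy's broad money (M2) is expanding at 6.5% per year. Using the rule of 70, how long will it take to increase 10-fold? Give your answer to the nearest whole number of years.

around 36 years

At 6.5% it doubles every 70/6.5 ≈ 10.77 years.
Reaching 10× takes log₂(10) ≈ 3.32 doublings.
3.32 × 10.77 ≈ 36 years.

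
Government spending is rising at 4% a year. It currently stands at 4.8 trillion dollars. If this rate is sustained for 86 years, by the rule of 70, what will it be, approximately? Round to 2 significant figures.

Doubling time ≈ 70/4 = 17.50 years.
86 years is 86/17.50 ≈ 4.91 doublings, a factor of 2^4.91 ≈ 30.06.
4.8 × 30.06 ≈ 140 trillion dollars.

approximately 140 trillion dollars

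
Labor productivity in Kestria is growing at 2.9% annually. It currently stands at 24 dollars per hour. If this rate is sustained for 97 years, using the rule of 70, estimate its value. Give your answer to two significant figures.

≈ 390 dollars per hour

It doubles every 70/2.9 ≈ 24.14 years, so 97 years is 4.02 doublings.
2^4.02 ≈ 16.22; 24 × 16.22 ≈ 390 dollars per hour.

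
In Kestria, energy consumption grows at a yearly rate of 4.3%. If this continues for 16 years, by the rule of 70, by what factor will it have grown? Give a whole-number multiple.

≈ 2 times

At 4.3% one doubling takes ≈ 16.28 years; 16 years is 1 of them, so ×2.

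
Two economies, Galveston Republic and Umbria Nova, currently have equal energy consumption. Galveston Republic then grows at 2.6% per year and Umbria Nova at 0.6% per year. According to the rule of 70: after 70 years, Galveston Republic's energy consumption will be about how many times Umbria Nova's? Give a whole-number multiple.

≈ 4 times

Galveston Republic pulls ahead at 2 pp per year, so the ratio doubles every 70/2 ≈ 35.00 years.
In 70 years that's 2.00 doublings: 2^2.00 ≈ 4.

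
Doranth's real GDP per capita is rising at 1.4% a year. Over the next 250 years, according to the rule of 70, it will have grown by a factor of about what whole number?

Doubling time ≈ 70/1.4 = 50.00 years.
250/50.00 ≈ 5 doublings, so about 2^5 = 32×.

32 times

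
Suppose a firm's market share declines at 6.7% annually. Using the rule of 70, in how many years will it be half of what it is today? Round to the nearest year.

Falling at 6.7%, it halves about every 70/6.7 = 10.45 years.

approximately 10 years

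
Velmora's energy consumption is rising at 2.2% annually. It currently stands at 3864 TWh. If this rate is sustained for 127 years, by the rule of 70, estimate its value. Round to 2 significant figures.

around 61000 TWh

It doubles every 70/2.2 ≈ 31.82 years, so 127 years is 3.99 doublings.
2^3.99 ≈ 15.89; 3864 × 15.89 ≈ 61000 TWh.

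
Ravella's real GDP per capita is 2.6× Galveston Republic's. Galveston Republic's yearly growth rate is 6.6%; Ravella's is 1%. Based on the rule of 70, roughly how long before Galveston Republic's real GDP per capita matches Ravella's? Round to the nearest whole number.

around 17 years

The growth-rate gap is 6.6% − 1% = 5.6 percentage points.
So the ratio between them halves every 70/5.6 ≈ 12.50 years.
A 2.6× gap takes log₂(2.6) ≈ 1.38 halvings to close: 1.38 × 12.50 ≈ 17 years.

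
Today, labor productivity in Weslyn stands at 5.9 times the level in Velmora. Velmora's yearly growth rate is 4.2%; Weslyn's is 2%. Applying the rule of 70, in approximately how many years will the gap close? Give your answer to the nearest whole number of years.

What matters is the difference: 2.2 pp.
Rule of 70 on the gap: the ratio halves every 70/2.2 ≈ 31.82 years.
A 5.9 times gap takes log₂(5.9) ≈ 2.56 halvings to close: 2.56 × 31.82 ≈ 81 years.

about 81 years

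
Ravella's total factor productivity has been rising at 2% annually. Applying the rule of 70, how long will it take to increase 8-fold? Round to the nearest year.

around 105 years

Doubling time ≈ 70/2 = 35.00 years.
8 = 2^3, so 3 doublings → 105 years.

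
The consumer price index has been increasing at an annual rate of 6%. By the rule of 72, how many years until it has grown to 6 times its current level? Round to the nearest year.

≈ 31 years

One doubling takes 72/6 = 12.00 years.
Reaching 6× takes log₂(6) ≈ 2.58 doublings.
2.58 × 12.00 ≈ 31 years.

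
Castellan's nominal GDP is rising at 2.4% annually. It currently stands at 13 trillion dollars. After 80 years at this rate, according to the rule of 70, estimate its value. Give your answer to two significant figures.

around 87 trillion dollars

Doubling time ≈ 70/2.4 = 29.17 years.
80 years is 80/29.17 ≈ 2.74 doublings, a factor of 2^2.74 ≈ 6.68.
13 × 6.68 ≈ 87 trillion dollars.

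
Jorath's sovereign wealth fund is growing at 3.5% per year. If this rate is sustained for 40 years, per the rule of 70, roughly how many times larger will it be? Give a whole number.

≈ 4 times

Doubling time ≈ 70/3.5 = 20.00 years.
40/20.00 ≈ 2 doublings, so about 2^2 = 4×.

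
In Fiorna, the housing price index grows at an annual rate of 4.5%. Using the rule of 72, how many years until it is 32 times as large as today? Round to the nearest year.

Doubling time ≈ 72/4.5 = 16.00 years.
32 = 2^5, so 5 doublings → 80 years.

about 80 years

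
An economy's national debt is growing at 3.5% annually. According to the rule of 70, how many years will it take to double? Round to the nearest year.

≈ 20 years

70/3.5 ≈ 20.00, so it doubles roughly every 20 years.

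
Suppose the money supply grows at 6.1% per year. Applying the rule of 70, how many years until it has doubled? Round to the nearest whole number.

At 6.1%, doubling takes about 70/6.1 = 11.48 years.

roughly 11 years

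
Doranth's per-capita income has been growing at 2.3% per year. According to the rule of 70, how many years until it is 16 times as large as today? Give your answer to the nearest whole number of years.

122 years

One doubling takes 70/2.3 = 30.43 years.
16× is 4 doublings, so 4 × 30.43 ≈ 122 years.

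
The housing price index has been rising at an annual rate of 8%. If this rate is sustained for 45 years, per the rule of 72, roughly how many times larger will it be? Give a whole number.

around 32 times

At 8% one doubling takes ≈ 9.00 years; 45 years is 5 of them, so ×32.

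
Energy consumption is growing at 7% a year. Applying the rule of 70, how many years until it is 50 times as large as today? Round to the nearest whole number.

Doubling time ≈ 70/7 = 10.00 years.
50× is log₂ 50 ≈ 5.64 doublings, so ≈ 5.64 × 10.00 = 56 years.

56 years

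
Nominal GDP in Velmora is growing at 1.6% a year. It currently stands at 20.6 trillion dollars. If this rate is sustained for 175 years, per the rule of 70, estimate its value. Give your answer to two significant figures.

Doubling time ≈ 70/1.6 = 43.75 years.
175 years is 175/43.75 ≈ 4.00 doublings, a factor of 2^4.00 ≈ 16.00.
20.6 × 16.00 ≈ 330 trillion dollars.

approximately 330 trillion dollars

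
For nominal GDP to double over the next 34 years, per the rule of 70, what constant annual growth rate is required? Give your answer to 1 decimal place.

70 / 34 ≈ 2.06, so about 2.1% annually.

2.1%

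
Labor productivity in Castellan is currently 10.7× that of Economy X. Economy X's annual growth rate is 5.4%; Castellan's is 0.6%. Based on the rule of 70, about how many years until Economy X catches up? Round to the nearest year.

around 50 years

The growth-rate gap is 5.4% − 0.6% = 4.8 percentage points.
So the ratio between them halves every 70/4.8 ≈ 14.58 years.
A 10.7× gap takes log₂(10.7) ≈ 3.42 halvings to close: 3.42 × 14.58 ≈ 50 years.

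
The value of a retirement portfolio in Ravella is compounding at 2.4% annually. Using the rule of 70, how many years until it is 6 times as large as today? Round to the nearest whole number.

roughly 75 years

Doubling time ≈ 70/2.4 = 29.17 years.
Reaching 6× takes log₂(6) ≈ 2.58 doublings.
2.58 × 29.17 ≈ 75 years.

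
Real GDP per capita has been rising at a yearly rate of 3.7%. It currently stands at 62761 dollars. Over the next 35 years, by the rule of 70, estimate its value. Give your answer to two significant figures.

It doubles every 70/3.7 ≈ 18.92 years, so 35 years is 1.85 doublings.
2^1.85 ≈ 3.61; 62761 × 3.61 ≈ 230000 dollars.

≈ 230000 dollars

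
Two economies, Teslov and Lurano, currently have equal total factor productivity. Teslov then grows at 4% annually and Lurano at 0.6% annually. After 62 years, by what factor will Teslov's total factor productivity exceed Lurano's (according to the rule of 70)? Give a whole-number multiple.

roughly 8 times

Only the 3.4-point difference matters.
70/3.4 ≈ 20.59 years per doubling of the ratio; 62 years gives 3.01 doublings, so ≈ 8×.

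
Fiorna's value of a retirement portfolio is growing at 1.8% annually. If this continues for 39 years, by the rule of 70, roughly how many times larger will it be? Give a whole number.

around 2 times

70/1.8 ≈ 38.89 years per doubling.
39 years fits 1 doubling: 2^1 = 2.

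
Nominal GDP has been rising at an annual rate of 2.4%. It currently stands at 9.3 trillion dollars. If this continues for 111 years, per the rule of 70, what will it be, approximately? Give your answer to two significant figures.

130 trillion dollars

Doubling time ≈ 70/2.4 = 29.17 years.
111 years is 111/29.17 ≈ 3.81 doublings, a factor of 2^3.81 ≈ 14.03.
9.3 × 14.03 ≈ 130 trillion dollars.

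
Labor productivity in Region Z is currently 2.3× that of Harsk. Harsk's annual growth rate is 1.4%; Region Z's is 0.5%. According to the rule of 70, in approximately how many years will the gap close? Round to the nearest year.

Harsk gains on Region Z at 1.4% − 0.5% = 0.9 points a year.
At that relative rate the gap halves every 70/0.9 ≈ 77.78 years.
A 2.3× gap takes log₂(2.3) ≈ 1.20 halvings to close: 1.20 × 77.78 ≈ 93 years.

approximately 93 years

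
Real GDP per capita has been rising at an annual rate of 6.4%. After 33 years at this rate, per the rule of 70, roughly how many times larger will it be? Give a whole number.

70/6.4 ≈ 10.94 years per doubling.
33 years fits 3 doublings: 2^3 = 8.

roughly 8 times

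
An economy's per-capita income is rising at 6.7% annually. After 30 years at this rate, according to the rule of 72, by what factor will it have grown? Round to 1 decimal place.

approximately 6.9 times

Doubles every ≈ 10.75 years (72/6.7).
30 years is 2.79 doublings; 2^2.79 ≈ 6.9×.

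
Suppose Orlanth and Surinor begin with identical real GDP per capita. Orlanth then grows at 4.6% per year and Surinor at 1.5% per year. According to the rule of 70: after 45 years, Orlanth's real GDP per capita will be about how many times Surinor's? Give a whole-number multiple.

Orlanth pulls ahead at 3.1 pp per year, so the ratio doubles every 70/3.1 ≈ 22.58 years.
In 45 years that's 1.99 doublings: 2^1.99 ≈ 4.

roughly 4 times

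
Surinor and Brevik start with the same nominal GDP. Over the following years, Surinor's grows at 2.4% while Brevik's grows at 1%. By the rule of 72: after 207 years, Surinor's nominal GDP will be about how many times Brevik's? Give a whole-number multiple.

Surinor pulls ahead at 1.4 pp per year, so the ratio doubles every 72/1.4 ≈ 51.43 years.
In 207 years that's 4.02 doublings: 2^4.02 ≈ 16.

≈ 16 times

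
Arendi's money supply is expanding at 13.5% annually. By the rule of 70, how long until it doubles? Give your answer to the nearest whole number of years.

70/13.5 ≈ 5.19, so it doubles roughly every 5 years.

roughly 5 years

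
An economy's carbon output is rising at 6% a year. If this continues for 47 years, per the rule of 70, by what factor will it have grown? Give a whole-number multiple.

approximately 16 times

Doubling time ≈ 70/6 = 11.67 years.
47/11.67 ≈ 4 doublings, so about 2^4 = 16×.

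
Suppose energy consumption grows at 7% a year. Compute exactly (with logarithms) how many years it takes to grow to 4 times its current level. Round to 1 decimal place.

20.5 years

t = ln(4) / ln(1 + 0.07) = 1.3863 / 0.067659 ≈ 20.49.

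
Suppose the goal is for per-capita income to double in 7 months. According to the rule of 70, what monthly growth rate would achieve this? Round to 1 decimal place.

70 / 7 ≈ 10.00, so about 10.0% per month.

about 10.0%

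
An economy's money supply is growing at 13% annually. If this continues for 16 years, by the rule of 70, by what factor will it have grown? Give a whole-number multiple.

approximately 8 times

70/13 ≈ 5.38 years per doubling.
16 years fits 3 doublings: 2^3 = 8.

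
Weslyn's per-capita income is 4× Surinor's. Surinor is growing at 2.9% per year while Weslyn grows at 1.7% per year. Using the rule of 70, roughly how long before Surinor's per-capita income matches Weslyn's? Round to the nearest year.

The growth-rate gap is 2.9% − 1.7% = 1.2 percentage points.
So the ratio between them halves every 70/1.2 ≈ 58.33 years.
A 4× gap closes after 2 halvings: 2 × 58.33 ≈ 117 years.

approximately 117 years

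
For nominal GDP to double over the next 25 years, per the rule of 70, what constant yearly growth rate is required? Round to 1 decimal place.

roughly 2.8%

70 / 25 ≈ 2.80, so about 2.8% per year.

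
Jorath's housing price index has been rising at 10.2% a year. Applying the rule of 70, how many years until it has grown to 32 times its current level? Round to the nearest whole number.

Doubling time ≈ 70/10.2 = 6.86 years.
32× is 5 doublings, so 5 × 6.86 ≈ 34 years.

about 34 years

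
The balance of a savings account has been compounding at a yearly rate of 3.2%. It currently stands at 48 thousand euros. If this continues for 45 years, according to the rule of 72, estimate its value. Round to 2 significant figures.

roughly 190 thousand euros

Doubling time ≈ 72/3.2 = 22.50 years.
45 years is 45/22.50 ≈ 2.00 doublings, a factor of 2^2.00 ≈ 4.00.
48 × 4.00 ≈ 190 thousand euros.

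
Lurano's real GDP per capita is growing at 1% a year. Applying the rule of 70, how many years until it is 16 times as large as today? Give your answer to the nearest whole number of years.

One doubling takes 70/1 = 70.00 years.
Getting to 16× needs 4 doublings: 4 × 70.00 ≈ 280 years.

around 280 years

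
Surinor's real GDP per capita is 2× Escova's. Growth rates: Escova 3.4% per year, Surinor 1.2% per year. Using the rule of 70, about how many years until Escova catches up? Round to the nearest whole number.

The growth-rate gap is 3.4% − 1.2% = 2.2 percentage points.
So the ratio between them halves every 70/2.2 ≈ 31.82 years.
A 2× gap closes after 1 halving: 1 × 31.82 ≈ 32 years.

roughly 32 years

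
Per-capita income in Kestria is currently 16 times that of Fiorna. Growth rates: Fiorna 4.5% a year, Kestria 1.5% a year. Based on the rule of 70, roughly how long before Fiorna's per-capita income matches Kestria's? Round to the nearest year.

Fiorna gains on Kestria at 4.5% − 1.5% = 3 points a year.
At that relative rate the gap halves every 70/3 ≈ 23.33 years.
A 16 times gap closes after 4 halvings: 4 × 23.33 ≈ 93 years.

≈ 93 years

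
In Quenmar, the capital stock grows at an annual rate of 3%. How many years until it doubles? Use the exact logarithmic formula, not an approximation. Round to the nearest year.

t = ln(2) / ln(1 + 0.03) = 0.6931 / 0.029559 ≈ 23.45.
≈ 23 years.

23 years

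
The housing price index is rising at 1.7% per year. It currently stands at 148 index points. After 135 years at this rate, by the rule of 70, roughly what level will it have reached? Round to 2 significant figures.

≈ 1400 index points

Doubling time ≈ 70/1.7 = 41.18 years.
135 years is 135/41.18 ≈ 3.28 doublings, a factor of 2^3.28 ≈ 9.71.
148 × 9.71 ≈ 1400 index points.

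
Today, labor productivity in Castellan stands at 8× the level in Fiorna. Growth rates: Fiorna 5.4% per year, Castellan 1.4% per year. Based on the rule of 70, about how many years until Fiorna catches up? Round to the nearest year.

roughly 53 years

What matters is the difference: 4 pp.
Rule of 70 on the gap: the ratio halves every 70/4 ≈ 17.50 years.
An 8× gap closes after 3 halvings: 3 × 17.50 ≈ 53 years.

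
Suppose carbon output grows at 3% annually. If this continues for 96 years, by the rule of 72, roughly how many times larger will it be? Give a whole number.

roughly 16 times

At 3% one doubling takes ≈ 24.00 years; 96 years is 4 of them, so ×16.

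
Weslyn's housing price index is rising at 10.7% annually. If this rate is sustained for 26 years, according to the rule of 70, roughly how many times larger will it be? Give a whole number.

Doubling time ≈ 70/10.7 = 6.54 years.
26/6.54 ≈ 4 doublings, so about 2^4 = 16×.

roughly 16 times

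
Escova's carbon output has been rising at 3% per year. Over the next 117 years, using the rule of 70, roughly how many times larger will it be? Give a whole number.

32 times

70/3 ≈ 23.33 years per doubling.
117 years fits 5 doublings: 2^5 = 32.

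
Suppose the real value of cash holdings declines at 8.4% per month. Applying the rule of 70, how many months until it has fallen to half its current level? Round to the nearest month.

Halving time ≈ 70 / 8.4 = 8.33 → 8 months.

roughly 8 months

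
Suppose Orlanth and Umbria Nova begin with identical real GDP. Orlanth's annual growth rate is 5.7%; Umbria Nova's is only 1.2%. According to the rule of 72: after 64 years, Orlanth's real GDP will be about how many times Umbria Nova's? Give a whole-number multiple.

about 16 times

Orlanth pulls ahead at 4.5 pp per year, so the ratio doubles every 72/4.5 ≈ 16.00 years.
In 64 years that's 4.00 doublings: 2^4.00 ≈ 16.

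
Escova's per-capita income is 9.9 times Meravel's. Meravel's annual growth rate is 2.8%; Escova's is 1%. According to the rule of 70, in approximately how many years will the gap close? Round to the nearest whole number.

What matters is the difference: 1.8 pp.
Rule of 70 on the gap: the ratio halves every 70/1.8 ≈ 38.89 years.
A 9.9 times gap takes log₂(9.9) ≈ 3.31 halvings to close: 3.31 × 38.89 ≈ 129 years.

roughly 129 years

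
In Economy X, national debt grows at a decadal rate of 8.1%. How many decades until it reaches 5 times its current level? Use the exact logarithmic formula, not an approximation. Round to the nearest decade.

t = ln(5) / ln(1 + 0.081) = 1.6094 / 0.077887 ≈ 20.66.
≈ 21 decades.

21 decades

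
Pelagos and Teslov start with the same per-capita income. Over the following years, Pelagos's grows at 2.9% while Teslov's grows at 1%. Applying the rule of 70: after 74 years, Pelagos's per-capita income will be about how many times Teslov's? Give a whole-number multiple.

approximately 4 times

Pelagos pulls ahead at 1.9 pp per year, so the ratio doubles every 70/1.9 ≈ 36.84 years.
In 74 years that's 2.01 doublings: 2^2.01 ≈ 4.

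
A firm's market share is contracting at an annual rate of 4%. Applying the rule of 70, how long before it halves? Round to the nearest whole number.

The rule works in reverse for decay: 70/4 ≈ 17.50 years to halve.

approximately 18 years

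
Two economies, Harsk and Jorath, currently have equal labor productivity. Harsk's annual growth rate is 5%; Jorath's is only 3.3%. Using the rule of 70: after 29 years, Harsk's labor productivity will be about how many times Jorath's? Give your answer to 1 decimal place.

≈ 1.6 times

Only the 1.7-point difference matters.
70/1.7 ≈ 41.18 years per doubling of the ratio; 29 years gives 0.70 doublings, so ≈ 1.6×.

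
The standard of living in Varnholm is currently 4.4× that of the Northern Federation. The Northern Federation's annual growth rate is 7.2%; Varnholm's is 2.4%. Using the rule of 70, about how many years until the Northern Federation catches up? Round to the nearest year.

31 years

The growth-rate gap is 7.2% − 2.4% = 4.8 percentage points.
So the ratio between them halves every 70/4.8 ≈ 14.58 years.
A 4.4× gap takes log₂(4.4) ≈ 2.14 halvings to close: 2.14 × 14.58 ≈ 31 years.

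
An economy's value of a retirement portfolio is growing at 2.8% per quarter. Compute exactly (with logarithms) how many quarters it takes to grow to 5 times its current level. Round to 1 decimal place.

58.3 quarters

t = ln(5) / ln(1 + 0.028) = 1.6094 / 0.027615 ≈ 58.28.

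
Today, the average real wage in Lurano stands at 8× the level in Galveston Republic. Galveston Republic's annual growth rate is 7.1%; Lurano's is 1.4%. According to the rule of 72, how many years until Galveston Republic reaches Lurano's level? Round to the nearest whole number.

The growth-rate gap is 7.1% − 1.4% = 5.7 percentage points.
So the ratio between them halves every 72/5.7 ≈ 12.63 years.
An 8× gap closes after 3 halvings: 3 × 12.63 ≈ 38 years.

38 years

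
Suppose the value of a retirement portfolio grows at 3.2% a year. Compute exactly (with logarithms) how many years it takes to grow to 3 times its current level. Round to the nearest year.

t = ln(3) / ln(1 + 0.032) = 1.0986 / 0.031499 ≈ 34.88.
≈ 35 years.

35 years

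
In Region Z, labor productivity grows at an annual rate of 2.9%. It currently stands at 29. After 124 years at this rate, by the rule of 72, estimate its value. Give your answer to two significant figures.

Doubling time ≈ 72/2.9 = 24.83 years.
124 years is 124/24.83 ≈ 4.99 doublings, a factor of 2^4.99 ≈ 31.78.
29 × 31.78 ≈ 920.

≈ 920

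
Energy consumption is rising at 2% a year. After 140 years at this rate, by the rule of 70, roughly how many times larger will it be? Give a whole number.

≈ 16 times

70/2 ≈ 35.00 years per doubling.
140 years fits 4 doublings: 2^4 = 16.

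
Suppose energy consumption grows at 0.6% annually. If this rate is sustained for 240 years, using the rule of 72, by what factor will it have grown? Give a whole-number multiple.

about 4 times

Doubling time ≈ 72/0.6 = 120.00 years.
240/120.00 ≈ 2 doublings, so about 2^2 = 4×.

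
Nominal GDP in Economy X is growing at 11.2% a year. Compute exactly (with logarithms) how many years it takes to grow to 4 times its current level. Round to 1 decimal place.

13.1 years

t = ln(4) / ln(1 + 0.112) = 1.3863 / 0.106160 ≈ 13.06.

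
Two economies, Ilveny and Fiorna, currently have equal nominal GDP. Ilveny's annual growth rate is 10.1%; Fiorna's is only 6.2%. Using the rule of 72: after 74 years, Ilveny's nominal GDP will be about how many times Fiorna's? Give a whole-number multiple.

Rate gap = 10.1% − 6.2% = 3.9 points.
The ratio doubles every 72/3.9 ≈ 18.46 years.
74/18.46 ≈ 4.01 doublings → ratio ≈ 2^4.01 ≈ 16.

about 16 times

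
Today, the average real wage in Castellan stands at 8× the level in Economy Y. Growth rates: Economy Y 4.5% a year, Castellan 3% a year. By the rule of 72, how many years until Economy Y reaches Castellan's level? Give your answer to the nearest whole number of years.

around 144 years

What matters is the difference: 1.5 pp.
Rule of 72 on the gap: the ratio halves every 72/1.5 ≈ 48.00 years.
An 8× gap closes after 3 halvings: 3 × 48.00 ≈ 144 years.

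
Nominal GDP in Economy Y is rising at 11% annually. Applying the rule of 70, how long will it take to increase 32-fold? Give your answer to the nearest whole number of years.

about 32 years

Doubling time ≈ 70/11 = 6.36 years.
32× is 5 doublings, so 5 × 6.36 ≈ 32 years.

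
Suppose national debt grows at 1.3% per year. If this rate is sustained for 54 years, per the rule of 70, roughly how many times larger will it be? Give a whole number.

≈ 2 times

At 1.3% one doubling takes ≈ 53.85 years; 54 years is 1 of them, so ×2.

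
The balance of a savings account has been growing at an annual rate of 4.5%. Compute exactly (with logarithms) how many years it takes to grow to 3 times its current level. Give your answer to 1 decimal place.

25.0 years

t = ln(3) / ln(1 + 0.045) = 1.0986 / 0.044017 ≈ 24.96.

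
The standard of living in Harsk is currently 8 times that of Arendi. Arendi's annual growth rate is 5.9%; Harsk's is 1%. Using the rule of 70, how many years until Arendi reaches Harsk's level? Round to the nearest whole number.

The growth-rate gap is 5.9% − 1% = 4.9 percentage points.
So the ratio between them halves every 70/4.9 ≈ 14.29 years.
An 8 times gap closes after 3 halvings: 3 × 14.29 ≈ 43 years.

around 43 years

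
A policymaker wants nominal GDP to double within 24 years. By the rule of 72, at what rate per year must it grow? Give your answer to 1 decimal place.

3.0% per year

72 / 24 ≈ 3.00, so about 3.0% per year.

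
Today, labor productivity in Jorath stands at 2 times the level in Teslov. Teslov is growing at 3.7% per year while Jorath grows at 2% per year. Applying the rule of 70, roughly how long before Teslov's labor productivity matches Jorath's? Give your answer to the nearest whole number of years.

roughly 41 years

Teslov gains on Jorath at 3.7% − 2% = 1.7 points a year.
At that relative rate the gap halves every 70/1.7 ≈ 41.18 years.
A 2 times gap closes after 1 halving: 1 × 41.18 ≈ 41 years.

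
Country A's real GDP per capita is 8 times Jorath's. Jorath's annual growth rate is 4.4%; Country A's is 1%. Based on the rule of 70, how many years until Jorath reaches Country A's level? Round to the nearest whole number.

about 62 years

Jorath gains on Country A at 4.4% − 1% = 3.4 points a year.
At that relative rate the gap halves every 70/3.4 ≈ 20.59 years.
An 8 times gap closes after 3 halvings: 3 × 20.59 ≈ 62 years.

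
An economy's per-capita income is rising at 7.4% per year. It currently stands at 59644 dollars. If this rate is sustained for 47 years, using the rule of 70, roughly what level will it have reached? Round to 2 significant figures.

roughly 1900000 dollars

Doubling time ≈ 70/7.4 = 9.46 years.
47 years is 47/9.46 ≈ 4.97 doublings, a factor of 2^4.97 ≈ 31.34.
59644 × 31.34 ≈ 1900000 dollars.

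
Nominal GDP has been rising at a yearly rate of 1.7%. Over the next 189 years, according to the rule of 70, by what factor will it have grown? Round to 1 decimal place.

approximately 24.1 times

Doubles every ≈ 41.18 years (70/1.7).
189 years is 4.59 doublings; 2^4.59 ≈ 24.1×.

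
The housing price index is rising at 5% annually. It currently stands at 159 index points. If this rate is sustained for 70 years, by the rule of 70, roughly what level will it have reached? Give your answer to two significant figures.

It doubles every 70/5 ≈ 14.00 years, so 70 years is 5.00 doublings.
2^5.00 ≈ 32.00; 159 × 32.00 ≈ 5100 index points.

approximately 5100 index points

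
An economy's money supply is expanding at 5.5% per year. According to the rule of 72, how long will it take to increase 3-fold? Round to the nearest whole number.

about 21 years

Doubling time ≈ 72/5.5 = 13.09 years.
Reaching 3× takes log₂(3) ≈ 1.58 doublings.
1.58 × 13.09 ≈ 21 years.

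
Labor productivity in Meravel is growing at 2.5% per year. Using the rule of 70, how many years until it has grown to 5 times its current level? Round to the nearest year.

At 2.5% it doubles every 70/2.5 ≈ 28.00 years.
Reaching 5× takes log₂(5) ≈ 2.32 doublings.
2.32 × 28.00 ≈ 65 years.

approximately 65 years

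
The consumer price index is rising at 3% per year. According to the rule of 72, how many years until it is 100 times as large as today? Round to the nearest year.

about 159 years

At 3% it doubles every 72/3 ≈ 24.00 years.
Reaching 100× takes log₂(100) ≈ 6.64 doublings.
6.64 × 24.00 ≈ 159 years.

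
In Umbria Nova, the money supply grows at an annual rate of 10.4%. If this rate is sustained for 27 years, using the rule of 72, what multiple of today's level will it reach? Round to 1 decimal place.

around 14.9 times

Doubles every ≈ 6.92 years (72/10.4).
27 years is 3.90 doublings; 2^3.90 ≈ 14.9×.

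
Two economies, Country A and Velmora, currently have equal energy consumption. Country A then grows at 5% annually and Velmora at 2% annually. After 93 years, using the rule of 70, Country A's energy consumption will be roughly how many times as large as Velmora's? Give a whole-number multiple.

Only the 3-point difference matters.
70/3 ≈ 23.33 years per doubling of the ratio; 93 years gives 3.99 doublings, so ≈ 16×.

around 16 times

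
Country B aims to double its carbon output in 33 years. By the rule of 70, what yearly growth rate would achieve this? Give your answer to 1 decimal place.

approximately 2.1%

70 / 33 ≈ 2.12, so about 2.1% per year.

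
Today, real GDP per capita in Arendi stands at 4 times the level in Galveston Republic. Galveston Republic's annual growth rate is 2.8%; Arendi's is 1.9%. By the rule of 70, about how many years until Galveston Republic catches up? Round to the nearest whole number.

What matters is the difference: 0.9 pp.
Rule of 70 on the gap: the ratio halves every 70/0.9 ≈ 77.78 years.
A 4 times gap closes after 2 halvings: 2 × 77.78 ≈ 156 years.

around 156 years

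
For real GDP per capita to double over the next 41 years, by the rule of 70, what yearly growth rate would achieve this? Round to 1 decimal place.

70 / 41 ≈ 1.71, so about 1.7% per year.

about 1.7%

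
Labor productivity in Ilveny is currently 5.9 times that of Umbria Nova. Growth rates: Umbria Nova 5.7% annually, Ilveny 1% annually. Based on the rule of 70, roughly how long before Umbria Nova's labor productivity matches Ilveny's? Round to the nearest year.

around 38 years

The growth-rate gap is 5.7% − 1% = 4.7 percentage points.
So the ratio between them halves every 70/4.7 ≈ 14.89 years.
A 5.9 times gap takes log₂(5.9) ≈ 2.56 halvings to close: 2.56 × 14.89 ≈ 38 years.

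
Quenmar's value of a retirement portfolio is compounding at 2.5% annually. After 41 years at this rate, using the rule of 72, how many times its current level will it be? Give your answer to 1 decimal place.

Doubles every ≈ 28.80 years (72/2.5).
41 years is 1.42 doublings; 2^1.42 ≈ 2.7×.

roughly 2.7 times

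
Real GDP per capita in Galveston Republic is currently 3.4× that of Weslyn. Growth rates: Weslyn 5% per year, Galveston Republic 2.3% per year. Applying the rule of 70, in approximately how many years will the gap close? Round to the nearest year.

about 46 years

Weslyn gains on Galveston Republic at 5% − 2.3% = 2.7 points a year.
At that relative rate the gap halves every 70/2.7 ≈ 25.93 years.
A 3.4× gap takes log₂(3.4) ≈ 1.77 halvings to close: 1.77 × 25.93 ≈ 46 years.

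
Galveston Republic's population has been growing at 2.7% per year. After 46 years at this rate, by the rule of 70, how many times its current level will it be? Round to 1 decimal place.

Doubles every ≈ 25.93 years (70/2.7).
46 years is 1.77 doublings; 2^1.77 ≈ 3.4×.

about 3.4 times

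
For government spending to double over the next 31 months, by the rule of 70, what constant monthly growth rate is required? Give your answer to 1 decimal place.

70 / 31 ≈ 2.26, so about 2.3% per month.

roughly 2.3%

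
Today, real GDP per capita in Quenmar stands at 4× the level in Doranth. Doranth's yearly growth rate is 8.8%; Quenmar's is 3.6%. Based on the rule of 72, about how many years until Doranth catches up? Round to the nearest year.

around 28 years

What matters is the difference: 5.2 pp.
Rule of 72 on the gap: the ratio halves every 72/5.2 ≈ 13.85 years.
A 4× gap closes after 2 halvings: 2 × 13.85 ≈ 28 years.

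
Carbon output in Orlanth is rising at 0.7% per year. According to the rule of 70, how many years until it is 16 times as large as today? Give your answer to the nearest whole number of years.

about 400 years

Doubling time ≈ 70/0.7 = 100.00 years.
16× is 4 doublings, so 4 × 100.00 ≈ 400 years.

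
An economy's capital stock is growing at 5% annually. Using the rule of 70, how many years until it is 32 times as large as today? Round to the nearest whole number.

One doubling takes 70/5 = 14.00 years.
32 = 2^5, so 5 doublings → 70 years.

about 70 years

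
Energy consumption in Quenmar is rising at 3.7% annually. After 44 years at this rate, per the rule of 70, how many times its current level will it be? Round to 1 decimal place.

Doubles every ≈ 18.92 years (70/3.7).
44 years is 2.33 doublings; 2^2.33 ≈ 5.0×.

approximately 5.0 times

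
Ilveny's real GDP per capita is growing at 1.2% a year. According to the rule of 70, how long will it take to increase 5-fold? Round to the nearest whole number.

around 135 years

At 1.2% it doubles every 70/1.2 ≈ 58.33 years.
Reaching 5× takes log₂(5) ≈ 2.32 doublings.
2.32 × 58.33 ≈ 135 years.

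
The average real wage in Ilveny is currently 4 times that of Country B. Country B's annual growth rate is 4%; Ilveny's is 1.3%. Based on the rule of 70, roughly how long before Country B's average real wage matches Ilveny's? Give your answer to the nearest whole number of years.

The growth-rate gap is 4% − 1.3% = 2.7 percentage points.
So the ratio between them halves every 70/2.7 ≈ 25.93 years.
A 4 times gap closes after 2 halvings: 2 × 25.93 ≈ 52 years.

around 52 years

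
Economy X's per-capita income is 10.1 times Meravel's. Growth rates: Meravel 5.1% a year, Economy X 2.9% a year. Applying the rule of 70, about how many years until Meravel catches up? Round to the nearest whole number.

Meravel gains on Economy X at 5.1% − 2.9% = 2.2 points a year.
At that relative rate the gap halves every 70/2.2 ≈ 31.82 years.
A 10.1 times gap takes log₂(10.1) ≈ 3.34 halvings to close: 3.34 × 31.82 ≈ 106 years.

106 years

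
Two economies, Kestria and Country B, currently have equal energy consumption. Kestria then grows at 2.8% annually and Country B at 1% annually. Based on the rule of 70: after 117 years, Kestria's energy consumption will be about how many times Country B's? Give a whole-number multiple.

Only the 1.8-point difference matters.
70/1.8 ≈ 38.89 years per doubling of the ratio; 117 years gives 3.01 doublings, so ≈ 8×.

around 8 times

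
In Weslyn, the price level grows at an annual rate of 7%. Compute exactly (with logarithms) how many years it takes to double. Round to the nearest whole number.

10 years

t = ln(2) / ln(1 + 0.07) = 0.6931 / 0.067659 ≈ 10.24.
≈ 10 years.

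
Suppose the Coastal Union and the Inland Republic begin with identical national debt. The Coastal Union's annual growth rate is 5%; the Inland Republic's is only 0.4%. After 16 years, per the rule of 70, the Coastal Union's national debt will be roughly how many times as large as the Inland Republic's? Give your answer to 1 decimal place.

2.1 times

Only the 4.6-point difference matters.
70/4.6 ≈ 15.22 years per doubling of the ratio; 16 years gives 1.05 doublings, so ≈ 2.1×.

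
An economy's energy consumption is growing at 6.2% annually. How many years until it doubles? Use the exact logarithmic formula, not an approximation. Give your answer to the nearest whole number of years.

12 years

t = ln(2) / ln(1 + 0.062) = 0.6931 / 0.060154 ≈ 11.52.
≈ 12 years.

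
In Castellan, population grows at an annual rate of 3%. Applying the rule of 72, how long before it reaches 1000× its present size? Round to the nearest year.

about 239 years

At 3% it doubles every 72/3 ≈ 24.00 years.
Reaching 1000× takes log₂(1000) ≈ 9.97 doublings.
9.97 × 24.00 ≈ 239 years.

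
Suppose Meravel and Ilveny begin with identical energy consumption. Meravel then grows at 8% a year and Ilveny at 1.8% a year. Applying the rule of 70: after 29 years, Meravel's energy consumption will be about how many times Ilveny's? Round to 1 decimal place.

about 5.9 times

Meravel pulls ahead at 6.2 pp per year, so the ratio doubles every 70/6.2 ≈ 11.29 years.
In 29 years that's 2.57 doublings: 2^2.57 ≈ 5.9.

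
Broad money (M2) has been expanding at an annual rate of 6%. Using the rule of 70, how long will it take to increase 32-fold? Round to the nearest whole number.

One doubling takes 70/6 = 11.67 years.
Getting to 32× needs 5 doublings: 5 × 11.67 ≈ 58 years.

58 years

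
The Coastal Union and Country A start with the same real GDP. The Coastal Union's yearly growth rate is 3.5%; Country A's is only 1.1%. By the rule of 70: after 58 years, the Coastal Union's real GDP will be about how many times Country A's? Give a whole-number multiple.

Rate gap = 3.5% − 1.1% = 2.4 points.
The ratio doubles every 70/2.4 ≈ 29.17 years.
58/29.17 ≈ 1.99 doublings → ratio ≈ 2^1.99 ≈ 4.

around 4 times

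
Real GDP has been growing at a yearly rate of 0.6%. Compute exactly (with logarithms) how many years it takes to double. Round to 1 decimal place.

t = ln(2) / ln(1 + 0.006) = 0.6931 / 0.005982 ≈ 115.86.

115.9 years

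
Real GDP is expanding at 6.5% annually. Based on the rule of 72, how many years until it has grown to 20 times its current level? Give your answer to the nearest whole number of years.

One doubling takes 72/6.5 = 11.08 years.
Reaching 20× takes log₂(20) ≈ 4.32 doublings.
4.32 × 11.08 ≈ 48 years.

approximately 48 years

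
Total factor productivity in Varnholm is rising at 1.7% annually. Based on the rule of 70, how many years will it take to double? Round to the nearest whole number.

70/1.7 ≈ 41.18, so it doubles roughly every 41 years.

around 41 years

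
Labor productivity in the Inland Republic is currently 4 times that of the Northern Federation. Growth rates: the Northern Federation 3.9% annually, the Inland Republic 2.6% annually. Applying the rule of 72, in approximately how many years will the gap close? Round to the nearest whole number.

The growth-rate gap is 3.9% − 2.6% = 1.3 percentage points.
So the ratio between them halves every 72/1.3 ≈ 55.38 years.
A 4 times gap closes after 2 halvings: 2 × 55.38 ≈ 111 years.

roughly 111 years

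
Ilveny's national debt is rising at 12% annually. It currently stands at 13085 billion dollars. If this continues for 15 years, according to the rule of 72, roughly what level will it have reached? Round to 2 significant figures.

roughly 74000 billion dollars

It doubles every 72/12 ≈ 6.00 years, so 15 years is 2.50 doublings.
2^2.50 ≈ 5.66; 13085 × 5.66 ≈ 74000 billion dollars.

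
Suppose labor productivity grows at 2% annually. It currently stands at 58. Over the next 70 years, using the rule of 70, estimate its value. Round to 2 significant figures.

around 230

It doubles every 70/2 ≈ 35.00 years, so 70 years is 2.00 doublings.
2^2.00 ≈ 4.00; 58 × 4.00 ≈ 230.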